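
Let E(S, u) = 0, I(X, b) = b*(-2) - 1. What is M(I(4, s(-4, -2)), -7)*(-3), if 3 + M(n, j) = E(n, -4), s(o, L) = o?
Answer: 9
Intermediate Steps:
I(X, b) = -1 - 2*b (I(X, b) = -2*b - 1 = -1 - 2*b)
M(n, j) = -3 (M(n, j) = -3 + 0 = -3)
M(I(4, s(-4, -2)), -7)*(-3) = -3*(-3) = 9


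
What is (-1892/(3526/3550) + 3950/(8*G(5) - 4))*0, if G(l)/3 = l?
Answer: 0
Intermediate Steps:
G(l) = 3*l
(-1892/(3526/3550) + 3950/(8*G(5) - 4))*0 = (-1892/(3526/3550) + 3950/(8*(3*5) - 4))*0 = (-1892/(3526*(1/3550)) + 3950/(8*15 - 4))*0 = (-1892/1763/1775 + 3950/(120 - 4))*0 = (-1892*1775/1763 + 3950/116)*0 = (-78100/41 + 3950*(1/116))*0 = (-78100/41 + 1975/58)*0 = -4448825/2378*0 = 0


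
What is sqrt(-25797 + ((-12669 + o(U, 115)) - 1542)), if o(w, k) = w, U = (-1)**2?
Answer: I*sqrt(40007) ≈ 200.02*I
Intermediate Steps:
U = 1
sqrt(-25797 + ((-12669 + o(U, 115)) - 1542)) = sqrt(-25797 + ((-12669 + 1) - 1542)) = sqrt(-25797 + (-12668 - 1542)) = sqrt(-25797 - 14210) = sqrt(-40007) = I*sqrt(40007)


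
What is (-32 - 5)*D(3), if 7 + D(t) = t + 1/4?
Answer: 555/4 ≈ 138.75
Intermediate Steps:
D(t) = -27/4 + t (D(t) = -7 + (t + 1/4) = -7 + (t + ¼) = -7 + (¼ + t) = -27/4 + t)
(-32 - 5)*D(3) = (-32 - 5)*(-27/4 + 3) = -37*(-15/4) = 555/4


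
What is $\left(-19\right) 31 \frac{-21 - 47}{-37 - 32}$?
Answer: $- \frac{40052}{69} \approx -580.46$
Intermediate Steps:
$\left(-19\right) 31 \frac{-21 - 47}{-37 - 32} = - 589 \left(- \frac{68}{-69}\right) = - 589 \left(\left(-68\right) \left(- \frac{1}{69}\right)\right) = \left(-589\right) \frac{68}{69} = - \frac{40052}{69}$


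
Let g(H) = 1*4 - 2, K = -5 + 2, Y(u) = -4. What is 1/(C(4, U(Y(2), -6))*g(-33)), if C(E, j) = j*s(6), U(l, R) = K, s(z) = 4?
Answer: -1/24 ≈ -0.041667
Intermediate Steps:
K = -3
U(l, R) = -3
g(H) = 2 (g(H) = 4 - 2 = 2)
C(E, j) = 4*j (C(E, j) = j*4 = 4*j)
1/(C(4, U(Y(2), -6))*g(-33)) = 1/((4*(-3))*2) = 1/(-12*2) = 1/(-24) = -1/24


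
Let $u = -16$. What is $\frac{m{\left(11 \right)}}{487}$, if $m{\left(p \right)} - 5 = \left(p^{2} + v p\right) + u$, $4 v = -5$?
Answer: $\frac{385}{1948} \approx 0.19764$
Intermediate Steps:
$v = - \frac{5}{4}$ ($v = \frac{1}{4} \left(-5\right) = - \frac{5}{4} \approx -1.25$)
$m{\left(p \right)} = -11 + p^{2} - \frac{5 p}{4}$ ($m{\left(p \right)} = 5 - \left(16 - p^{2} + \frac{5 p}{4}\right) = -11 + p^{2} - \frac{5 p}{4}$)
$\frac{m{\left(11 \right)}}{487} = \frac{-11 + 11^{2} - \frac{55}{4}}{487} = \left(-11 + 121 - \frac{55}{4}\right) \frac{1}{487} = \frac{385}{4} \cdot \frac{1}{487} = \frac{385}{1948}$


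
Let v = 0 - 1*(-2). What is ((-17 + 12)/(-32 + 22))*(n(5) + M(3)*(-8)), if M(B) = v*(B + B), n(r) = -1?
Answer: -97/2 ≈ -48.500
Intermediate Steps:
v = 2 (v = 0 + 2 = 2)
M(B) = 4*B (M(B) = 2*(B + B) = 2*(2*B) = 4*B)
((-17 + 12)/(-32 + 22))*(n(5) + M(3)*(-8)) = ((-17 + 12)/(-32 + 22))*(-1 + (4*3)*(-8)) = (-5/(-10))*(-1 + 12*(-8)) = (-5*(-1/10))*(-1 - 96) = (1/2)*(-97) = -97/2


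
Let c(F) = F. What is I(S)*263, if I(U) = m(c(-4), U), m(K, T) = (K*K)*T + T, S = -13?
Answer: -58123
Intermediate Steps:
m(K, T) = T + T*K**2 (m(K, T) = K**2*T + T = T*K**2 + T = T + T*K**2)
I(U) = 17*U (I(U) = U*(1 + (-4)**2) = U*(1 + 16) = U*17 = 17*U)
I(S)*263 = (17*(-13))*263 = -221*263 = -58123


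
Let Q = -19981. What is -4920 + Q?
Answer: -24901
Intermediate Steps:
-4920 + Q = -4920 - 19981 = -24901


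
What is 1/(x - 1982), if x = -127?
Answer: -1/2109 ≈ -0.00047416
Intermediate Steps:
1/(x - 1982) = 1/(-127 - 1982) = 1/(-2109) = -1/2109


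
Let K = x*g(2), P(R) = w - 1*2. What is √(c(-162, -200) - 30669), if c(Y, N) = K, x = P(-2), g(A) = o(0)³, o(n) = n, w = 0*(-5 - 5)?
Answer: I*√30669 ≈ 175.13*I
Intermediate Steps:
w = 0 (w = 0*(-10) = 0)
g(A) = 0 (g(A) = 0³ = 0)
P(R) = -2 (P(R) = 0 - 1*2 = 0 - 2 = -2)
x = -2
K = 0 (K = -2*0 = 0)
c(Y, N) = 0
√(c(-162, -200) - 30669) = √(0 - 30669) = √(-30669) = I*√30669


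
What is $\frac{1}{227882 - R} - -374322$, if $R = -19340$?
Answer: $\frac{92540633485}{247222} \approx 3.7432 \cdot 10^{5}$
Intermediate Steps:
$\frac{1}{227882 - R} - -374322 = \frac{1}{227882 - -19340} - -374322 = \frac{1}{227882 + 19340} + 374322 = \frac{1}{247222} + 374322 = \frac{92540633485}{247222}$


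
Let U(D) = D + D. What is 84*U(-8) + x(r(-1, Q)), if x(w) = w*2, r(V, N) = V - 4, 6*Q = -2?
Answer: -1354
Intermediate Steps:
Q = -⅓ (Q = (⅙)*(-2) = -⅓ ≈ -0.33333)
U(D) = 2*D
r(V, N) = -4 + V
x(w) = 2*w
84*U(-8) + x(r(-1, Q)) = 84*(2*(-8)) + 2*(-4 - 1) = 84*(-16) + 2*(-5) = -1344 - 10 = -1354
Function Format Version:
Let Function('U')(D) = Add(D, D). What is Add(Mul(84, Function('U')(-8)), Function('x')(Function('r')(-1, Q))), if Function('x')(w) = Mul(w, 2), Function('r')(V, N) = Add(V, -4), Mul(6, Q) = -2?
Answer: -1354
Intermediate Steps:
Q = Rational(-1, 3) (Q = Mul(Rational(1, 6), -2) = Rational(-1, 3) ≈ -0.33333)
Function('U')(D) = Mul(2, D)
Function('r')(V, N) = Add(-4, V)
Function('x')(w) = Mul(2, w)
Add(Mul(84, Function('U')(-8)), Function('x')(Function('r')(-1, Q))) = Add(Mul(84, Mul(2, -8)), Mul(2, Add(-4, -1))) = Add(Mul(84, -16), Mul(2, -5)) = Add(-1344, -10) = -1354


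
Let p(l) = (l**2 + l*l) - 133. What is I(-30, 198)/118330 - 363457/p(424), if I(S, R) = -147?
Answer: -43060701403/42530050270 ≈ -1.0125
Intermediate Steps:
p(l) = -133 + 2*l**2 (p(l) = (l**2 + l**2) - 133 = 2*l**2 - 133 = -133 + 2*l**2)
I(-30, 198)/118330 - 363457/p(424) = -147/118330 - 363457/(-133 + 2*424**2) = -147*1/118330 - 363457/(-133 + 2*179776) = -147/118330 - 363457/(-133 + 359552) = -147/118330 - 363457/359419 = -43060701403/42530050270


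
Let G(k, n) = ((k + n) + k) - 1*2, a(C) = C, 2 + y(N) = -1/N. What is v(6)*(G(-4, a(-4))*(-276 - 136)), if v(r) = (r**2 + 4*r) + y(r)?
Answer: 1000748/3 ≈ 3.3358e+5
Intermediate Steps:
y(N) = -2 - 1/N
G(k, n) = -2 + n + 2*k (G(k, n) = (n + 2*k) - 2 = -2 + n + 2*k)
v(r) = -2 + r**2 - 1/r + 4*r (v(r) = (r**2 + 4*r) + (-2 - 1/r) = -2 + r**2 - 1/r + 4*r)
v(6)*(G(-4, a(-4))*(-276 - 136)) = (-2 + 6**2 - 1/6 + 4*6)*((-2 - 4 + 2*(-4))*(-276 - 136)) = (-2 + 36 - 1*1/6 + 24)*((-2 - 4 - 8)*(-412)) = (-2 + 36 - 1/6 + 24)*(-14*(-412)) = (347/6)*5768 = 1000748/3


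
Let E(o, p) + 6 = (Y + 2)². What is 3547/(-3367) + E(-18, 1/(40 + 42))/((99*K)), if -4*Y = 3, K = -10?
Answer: -55945423/53333280 ≈ -1.0490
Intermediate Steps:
Y = -¾ (Y = -¼*3 = -¾ ≈ -0.75000)
E(o, p) = -71/16 (E(o, p) = -6 + (-¾ + 2)² = -6 + (5/4)² = -6 + 25/16 = -71/16)
3547/(-3367) + E(-18, 1/(40 + 42))/((99*K)) = 3547/(-3367) - 71/(16*(99*(-10))) = 3547*(-1/3367) - 71/16/(-990) = -3547/3367 - 71/16*(-1/990) = -3547/3367 + 71/15840 = -55945423/53333280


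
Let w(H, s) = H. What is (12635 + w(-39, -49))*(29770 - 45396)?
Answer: -196825096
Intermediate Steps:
(12635 + w(-39, -49))*(29770 - 45396) = (12635 - 39)*(29770 - 45396) = 12596*(-15626) = -196825096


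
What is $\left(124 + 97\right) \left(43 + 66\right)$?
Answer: $24089$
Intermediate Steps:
$\left(124 + 97\right) \left(43 + 66\right) = 221 \cdot 109 = 24089$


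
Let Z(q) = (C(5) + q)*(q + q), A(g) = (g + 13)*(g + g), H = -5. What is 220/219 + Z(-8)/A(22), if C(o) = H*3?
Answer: 104848/84315 ≈ 1.2435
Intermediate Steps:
A(g) = 2*g*(13 + g) (A(g) = (13 + g)*(2*g) = 2*g*(13 + g))
C(o) = -15 (C(o) = -5*3 = -15)
Z(q) = 2*q*(-15 + q) (Z(q) = (-15 + q)*(q + q) = (-15 + q)*(2*q) = 2*q*(-15 + q))
220/219 + Z(-8)/A(22) = 220/219 + (2*(-8)*(-15 - 8))/((2*22*(13 + 22))) = 220*(1/219) + (2*(-8)*(-23))/((2*22*35)) = 220/219 + 368/1540 = 220/219 + 368*(1/1540) = 220/219 + 92/385 = 104848/84315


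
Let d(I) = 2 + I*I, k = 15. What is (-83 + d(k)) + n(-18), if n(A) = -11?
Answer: 133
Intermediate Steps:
d(I) = 2 + I²
(-83 + d(k)) + n(-18) = (-83 + (2 + 15²)) - 11 = (-83 + (2 + 225)) - 11 = (-83 + 227) - 11 = 144 - 11 = 133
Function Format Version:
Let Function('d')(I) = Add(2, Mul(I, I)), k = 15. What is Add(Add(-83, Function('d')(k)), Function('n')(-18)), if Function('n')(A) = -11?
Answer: 133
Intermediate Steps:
Function('d')(I) = Add(2, Pow(I, 2))
Add(Add(-83, Function('d')(k)), Function('n')(-18)) = Add(Add(-83, Add(2, Pow(15, 2))), -11) = Add(Add(-83, Add(2, 225)), -11) = Add(Add(-83, 227), -11) = Add(144, -11) = 133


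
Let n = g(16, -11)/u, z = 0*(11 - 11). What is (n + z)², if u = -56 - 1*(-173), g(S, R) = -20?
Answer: 400/13689 ≈ 0.029221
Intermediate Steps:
u = 117 (u = -56 + 173 = 117)
z = 0 (z = 0*0 = 0)
n = -20/117 ≈ -0.17094
(n + z)² = (-20/117 + 0)² = (-20/117)² = 400/13689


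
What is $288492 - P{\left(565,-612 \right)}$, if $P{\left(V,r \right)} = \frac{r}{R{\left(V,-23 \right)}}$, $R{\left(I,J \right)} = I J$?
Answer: $\frac{3748952928}{12995} \approx 2.8849 \cdot 10^{5}$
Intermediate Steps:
$P{\left(V,r \right)} = - \frac{r}{23 V}$ ($P{\left(V,r \right)} = \frac{r}{V \left(-23\right)} = \frac{r}{\left(-23\right) V} = r \left(- \frac{1}{23 V}\right) = - \frac{r}{23 V}$)
$288492 - P{\left(565,-612 \right)} = 288492 - \left(- \frac{1}{23}\right) \left(-612\right) \frac{1}{565} = 288492 - \frac{612}{12995} = \frac{3748952928}{12995}$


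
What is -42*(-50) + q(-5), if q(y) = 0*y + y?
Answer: 2095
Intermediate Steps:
q(y) = y (q(y) = 0 + y = y)
-42*(-50) + q(-5) = -42*(-50) - 5 = 2100 - 5 = 2095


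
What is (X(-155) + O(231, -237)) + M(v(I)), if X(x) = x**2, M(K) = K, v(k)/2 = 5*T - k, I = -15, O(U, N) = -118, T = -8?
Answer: 23857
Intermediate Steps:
v(k) = -80 - 2*k (v(k) = 2*(5*(-8) - k) = 2*(-40 - k) = -80 - 2*k)
(X(-155) + O(231, -237)) + M(v(I)) = ((-155)**2 - 118) + (-80 - 2*(-15)) = (24025 - 118) + (-80 + 30) = 23907 - 50 = 23857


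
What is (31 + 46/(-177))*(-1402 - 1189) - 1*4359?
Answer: -14869174/177 ≈ -84007.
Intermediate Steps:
(31 + 46/(-177))*(-1402 - 1189) - 1*4359 = (31 + 46*(-1/177))*(-2591) - 4359 = (31 - 46/177)*(-2591) - 4359 = (5441/177)*(-2591) - 4359 = -14097631/177 - 4359 = -14869174/177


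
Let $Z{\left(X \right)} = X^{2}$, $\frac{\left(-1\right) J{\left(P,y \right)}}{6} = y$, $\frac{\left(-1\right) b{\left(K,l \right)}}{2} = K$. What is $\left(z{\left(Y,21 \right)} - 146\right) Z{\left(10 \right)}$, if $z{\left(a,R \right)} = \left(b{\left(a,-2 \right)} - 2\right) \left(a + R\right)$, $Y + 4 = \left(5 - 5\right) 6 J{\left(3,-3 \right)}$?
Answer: $-4400$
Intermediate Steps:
$b{\left(K,l \right)} = - 2 K$
$J{\left(P,y \right)} = - 6 y$
$Y = -4$ ($Y = -4 + \left(5 - 5\right) 6 \left(\left(-6\right) \left(-3\right)\right) = -4 + 0 \cdot 6 \cdot 18 = -4 + 0 \cdot 18 = -4 + 0 = -4$)
$z{\left(a,R \right)} = \left(-2 - 2 a\right) \left(R + a\right)$ ($z{\left(a,R \right)} = \left(- 2 a - 2\right) \left(a + R\right) = \left(-2 - 2 a\right) \left(R + a\right)$)
$\left(z{\left(Y,21 \right)} - 146\right) Z{\left(10 \right)} = \left(\left(\left(-2\right) 21 - -8 - 2 \left(-4\right)^{2} - 42 \left(-4\right)\right) - 146\right) 10^{2} = \left(\left(-42 + 8 - 32 + 168\right) - 146\right) 100 = \left(102 - 146\right) 100 = \left(-44\right) 100 = -4400$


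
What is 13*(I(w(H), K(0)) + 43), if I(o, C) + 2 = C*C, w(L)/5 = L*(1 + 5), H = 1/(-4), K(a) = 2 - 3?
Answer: 546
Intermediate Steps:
K(a) = -1
H = -1/4 ≈ -0.25000
w(L) = 30*L (w(L) = 5*(L*(1 + 5)) = 5*(L*6) = 5*(6*L) = 30*L)
I(o, C) = -2 + C**2 (I(o, C) = -2 + C*C = -2 + C**2)
13*(I(w(H), K(0)) + 43) = 13*((-2 + (-1)**2) + 43) = 13*((-2 + 1) + 43) = 13*(-1 + 43) = 13*42 = 546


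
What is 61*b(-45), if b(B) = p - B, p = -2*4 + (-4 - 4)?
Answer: 1769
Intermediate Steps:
p = -16 (p = -8 - 8 = -16)
b(B) = -16 - B
61*b(-45) = 61*(-16 - 1*(-45)) = 61*(-16 + 45) = 61*29 = 1769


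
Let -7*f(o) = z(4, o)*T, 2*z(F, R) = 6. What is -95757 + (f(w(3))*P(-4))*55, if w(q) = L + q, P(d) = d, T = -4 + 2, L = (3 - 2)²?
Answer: -671619/7 ≈ -95946.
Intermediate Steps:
z(F, R) = 3 (z(F, R) = (½)*6 = 3)
L = 1 (L = 1² = 1)
T = -2
w(q) = 1 + q
f(o) = 6/7 (f(o) = -3*(-2)/7 = -⅐*(-6) = 6/7)
-95757 + (f(w(3))*P(-4))*55 = -95757 + ((6/7)*(-4))*55 = -95757 - 24/7*55 = -95757 - 1320/7 = -671619/7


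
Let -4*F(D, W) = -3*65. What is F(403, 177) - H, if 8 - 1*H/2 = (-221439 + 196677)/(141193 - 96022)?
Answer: 1906435/60228 ≈ 31.654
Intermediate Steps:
F(D, W) = 195/4 (F(D, W) = -(-3)*65/4 = -1/4*(-195) = 195/4)
H = 257420/15057 (H = 16 - 2*(-221439 + 196677)/(141193 - 96022) = 16 - (-49524)/45171 = 16 - 2*(-8254/15057) = 16 + 16508/15057 = 257420/15057 ≈ 17.096)
F(403, 177) - H = 195/4 - 1*257420/15057 = 195/4 - 257420/15057 = 1906435/60228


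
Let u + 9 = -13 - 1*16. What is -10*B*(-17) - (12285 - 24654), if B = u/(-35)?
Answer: 87875/7 ≈ 12554.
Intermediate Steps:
u = -38 (u = -9 + (-13 - 1*16) = -9 + (-13 - 16) = -9 - 29 = -38)
B = 38/35 (B = -38/(-35) = -38*(-1/35) = 38/35 ≈ 1.0857)
-10*B*(-17) - (12285 - 24654) = -10*38/35*(-17) - (12285 - 24654) = -76/7*(-17) - 1*(-12369) = 1292/7 + 12369 = 87875/7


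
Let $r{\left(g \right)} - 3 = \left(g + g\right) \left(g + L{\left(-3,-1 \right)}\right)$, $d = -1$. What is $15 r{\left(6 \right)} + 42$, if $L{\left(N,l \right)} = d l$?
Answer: $1347$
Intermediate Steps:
$L{\left(N,l \right)} = - l$
$r{\left(g \right)} = 3 + 2 g \left(1 + g\right)$ ($r{\left(g \right)} = 3 + \left(g + g\right) \left(g - -1\right) = 3 + 2 g \left(g + 1\right) = 3 + 2 g \left(1 + g\right)$)
$15 r{\left(6 \right)} + 42 = 15 \left(3 + 2 \cdot 6 + 2 \cdot 6^{2}\right) + 42 = 15 \left(3 + 12 + 2 \cdot 36\right) + 42 = 15 \left(3 + 12 + 72\right) + 42 = 15 \cdot 87 + 42 = 1305 + 42 = 1347$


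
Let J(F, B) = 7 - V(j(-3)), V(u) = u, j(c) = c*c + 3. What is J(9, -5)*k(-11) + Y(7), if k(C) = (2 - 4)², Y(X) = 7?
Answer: -13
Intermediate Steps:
j(c) = 3 + c² (j(c) = c² + 3 = 3 + c²)
J(F, B) = -5 (J(F, B) = 7 - (3 + (-3)²) = 7 - (3 + 9) = 7 - 1*12 = 7 - 12 = -5)
k(C) = 4 (k(C) = (-2)² = 4)
J(9, -5)*k(-11) + Y(7) = -5*4 + 7 = -20 + 7 = -13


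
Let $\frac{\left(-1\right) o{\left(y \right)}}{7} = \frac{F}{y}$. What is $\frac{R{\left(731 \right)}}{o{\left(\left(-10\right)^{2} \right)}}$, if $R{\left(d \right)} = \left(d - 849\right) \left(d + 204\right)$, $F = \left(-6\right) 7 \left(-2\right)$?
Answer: $\frac{2758250}{147} \approx 18764.0$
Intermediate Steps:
$F = 84$ ($F = \left(-42\right) \left(-2\right) = 84$)
$R{\left(d \right)} = \left(-849 + d\right) \left(204 + d\right)$
$o{\left(y \right)} = - \frac{588}{y}$ ($o{\left(y \right)} = - 7 \frac{84}{y} = - \frac{588}{y}$)
$\frac{R{\left(731 \right)}}{o{\left(\left(-10\right)^{2} \right)}} = \frac{-173196 + 731^{2} - 471495}{\left(-588\right) \frac{1}{\left(-10\right)^{2}}} = \frac{-173196 + 534361 - 471495}{\left(-588\right) \frac{1}{100}} = - \frac{110330}{\left(-588\right) \frac{1}{100}} = - \frac{110330}{- \frac{147}{25}} = \left(-110330\right) \left(- \frac{25}{147}\right) = \frac{2758250}{147}$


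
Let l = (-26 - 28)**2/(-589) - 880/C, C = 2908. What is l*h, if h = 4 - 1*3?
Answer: -2249512/428203 ≈ -5.2534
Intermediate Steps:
h = 1 (h = 4 - 3 = 1)
l = -2249512/428203 (l = (-26 - 28)**2/(-589) - 880/2908 = (-54)**2*(-1/589) - 880*1/2908 = 2916*(-1/589) - 220/727 = -2916/589 - 220/727 = -2249512/428203 ≈ -5.2534)
l*h = -2249512/428203*1 = -2249512/428203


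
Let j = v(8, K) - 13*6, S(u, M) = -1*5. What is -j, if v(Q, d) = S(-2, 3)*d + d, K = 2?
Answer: 86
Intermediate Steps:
S(u, M) = -5
v(Q, d) = -4*d (v(Q, d) = -5*d + d = -4*d)
j = -86 (j = -4*2 - 13*6 = -8 - 78 = -86)
-j = -1*(-86) = 86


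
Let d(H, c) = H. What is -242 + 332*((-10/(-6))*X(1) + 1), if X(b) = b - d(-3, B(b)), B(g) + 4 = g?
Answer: 6910/3 ≈ 2303.3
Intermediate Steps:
B(g) = -4 + g
X(b) = 3 + b (X(b) = b - 1*(-3) = b + 3 = 3 + b)
-242 + 332*((-10/(-6))*X(1) + 1) = -242 + 332*((-10/(-6))*(3 + 1) + 1) = -242 + 332*(-10*(-1/6)*4 + 1) = -242 + 332*((5/3)*4 + 1) = -242 + 332*(20/3 + 1) = -242 + 332*(23/3) = -242 + 7636/3 = 6910/3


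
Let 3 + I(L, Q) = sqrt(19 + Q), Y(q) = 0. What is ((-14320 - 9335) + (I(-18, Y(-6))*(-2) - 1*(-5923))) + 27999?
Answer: 10273 - 2*sqrt(19) ≈ 10264.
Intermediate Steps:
I(L, Q) = -3 + sqrt(19 + Q)
((-14320 - 9335) + (I(-18, Y(-6))*(-2) - 1*(-5923))) + 27999 = ((-14320 - 9335) + ((-3 + sqrt(19 + 0))*(-2) - 1*(-5923))) + 27999 = (-23655 + ((-3 + sqrt(19))*(-2) + 5923)) + 27999 = (-23655 + ((6 - 2*sqrt(19)) + 5923)) + 27999 = (-23655 + (5929 - 2*sqrt(19))) + 27999 = (-17726 - 2*sqrt(19)) + 27999 = 10273 - 2*sqrt(19)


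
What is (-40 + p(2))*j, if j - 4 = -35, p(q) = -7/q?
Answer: 2697/2 ≈ 1348.5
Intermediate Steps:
j = -31 (j = 4 - 35 = -31)
(-40 + p(2))*j = (-40 - 7/2)*(-31) = -87/2*(-31) = 2697/2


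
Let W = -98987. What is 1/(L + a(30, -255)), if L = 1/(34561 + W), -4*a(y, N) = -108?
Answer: 64426/1739501 ≈ 0.037037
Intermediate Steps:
a(y, N) = 27 (a(y, N) = -¼*(-108) = 27)
L = -1/64426 (L = 1/(34561 - 98987) = 1/(-64426) = -1/64426 ≈ -1.5522e-5)
1/(L + a(30, -255)) = 1/(-1/64426 + 27) = 1/(1739501/64426) = 64426/1739501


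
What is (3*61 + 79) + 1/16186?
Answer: 4240733/16186 ≈ 262.00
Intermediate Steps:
(3*61 + 79) + 1/16186 = (183 + 79) + 1/16186 = 262 + 1/16186 = 4240733/16186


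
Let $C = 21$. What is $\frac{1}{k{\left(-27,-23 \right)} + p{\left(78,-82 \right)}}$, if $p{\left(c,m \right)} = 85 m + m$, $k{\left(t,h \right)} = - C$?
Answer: $- \frac{1}{7073} \approx -0.00014138$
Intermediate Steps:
$k{\left(t,h \right)} = -21$ ($k{\left(t,h \right)} = \left(-1\right) 21 = -21$)
$p{\left(c,m \right)} = 86 m$
$\frac{1}{k{\left(-27,-23 \right)} + p{\left(78,-82 \right)}} = \frac{1}{-21 + 86 \left(-82\right)} = \frac{1}{-21 - 7052} = \frac{1}{-7073} = - \frac{1}{7073}$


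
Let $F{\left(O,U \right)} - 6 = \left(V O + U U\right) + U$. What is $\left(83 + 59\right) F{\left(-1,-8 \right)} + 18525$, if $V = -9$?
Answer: $28607$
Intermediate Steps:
$F{\left(O,U \right)} = 6 + U + U^{2} - 9 O$ ($F{\left(O,U \right)} = 6 - \left(- U + 9 O - U U\right) = 6 - \left(- U - U^{2} + 9 O\right) = 6 + \left(U + U^{2} - 9 O\right) = 6 + U + U^{2} - 9 O$)
$\left(83 + 59\right) F{\left(-1,-8 \right)} + 18525 = \left(83 + 59\right) \left(6 - 8 + \left(-8\right)^{2} - -9\right) + 18525 = 142 \left(6 - 8 + 64 + 9\right) + 18525 = 142 \cdot 71 + 18525 = 10082 + 18525 = 28607$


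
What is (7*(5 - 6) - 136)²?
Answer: 20449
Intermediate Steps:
(7*(5 - 6) - 136)² = (7*(-1) - 136)² = (-7 - 136)² = (-143)² = 20449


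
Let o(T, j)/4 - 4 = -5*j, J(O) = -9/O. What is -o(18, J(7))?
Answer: -292/7 ≈ -41.714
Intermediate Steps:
o(T, j) = 16 - 20*j (o(T, j) = 16 + 4*(-5*j) = 16 - 20*j)
-o(18, J(7)) = -(16 - (-180)/7) = -(16 - 20*(-9/7)) = -(16 + 180/7) = -1*292/7 = -292/7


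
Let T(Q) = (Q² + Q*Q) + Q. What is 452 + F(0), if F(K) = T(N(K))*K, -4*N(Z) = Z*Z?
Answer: 452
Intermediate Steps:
N(Z) = -Z²/4 (N(Z) = -Z*Z/4 = -Z²/4)
T(Q) = Q + 2*Q² (T(Q) = (Q² + Q²) + Q = 2*Q² + Q = Q + 2*Q²)
F(K) = -K³*(1 - K²/2)/4 (F(K) = ((-K²/4)*(1 + 2*(-K²/4)))*K = ((-K²/4)*(1 - K²/2))*K = (-K²*(1 - K²/2)/4)*K = -K³*(1 - K²/2)/4)
452 + F(0) = 452 + (⅛)*0³*(-2 + 0²) = 452 + (⅛)*0*(-2 + 0) = 452 + (⅛)*0*(-2) = 452 + 0 = 452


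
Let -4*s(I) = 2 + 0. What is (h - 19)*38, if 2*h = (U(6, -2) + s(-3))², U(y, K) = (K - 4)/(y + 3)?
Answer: -25061/36 ≈ -696.14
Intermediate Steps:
U(y, K) = (-4 + K)/(3 + y)
s(I) = -½ (s(I) = -(2 + 0)/4 = -¼*2 = -½)
h = 49/72 (h = ((-4 - 2)/(3 + 6) - ½)²/2 = (-6/9 - ½)²/2 = ((⅑)*(-6) - ½)²/2 = (-⅔ - ½)²/2 = (-7/6)²/2 = (½)*(49/36) = 49/72 ≈ 0.68056)
(h - 19)*38 = (49/72 - 19)*38 = -1319/72*38 = -25061/36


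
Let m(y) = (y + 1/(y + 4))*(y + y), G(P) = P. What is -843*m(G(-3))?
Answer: -10116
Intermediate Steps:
m(y) = 2*y*(y + 1/(4 + y)) (m(y) = (y + 1/(4 + y))*(2*y) = 2*y*(y + 1/(4 + y)))
-843*m(G(-3)) = -1686*(-3)*(1 + (-3)² + 4*(-3))/(4 - 3) = -1686*(-3)*(1 + 9 - 12)/1 = -1686*(-3)*(-2) = -843*12 = -10116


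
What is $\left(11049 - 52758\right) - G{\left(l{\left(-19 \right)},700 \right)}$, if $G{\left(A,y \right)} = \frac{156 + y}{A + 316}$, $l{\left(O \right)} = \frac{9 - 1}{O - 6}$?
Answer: $- \frac{82297207}{1973} \approx -41712.0$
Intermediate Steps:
$l{\left(O \right)} = \frac{8}{-6 + O}$
$G{\left(A,y \right)} = \frac{156 + y}{316 + A}$
$\left(11049 - 52758\right) - G{\left(l{\left(-19 \right)},700 \right)} = \left(11049 - 52758\right) - \frac{156 + 700}{316 + \frac{8}{-6 - 19}} = -41709 - \frac{1}{316 + \frac{8}{-25}} \cdot 856 = -41709 - \frac{1}{316 + 8 \left(- \frac{1}{25}\right)} 856 = -41709 - \frac{1}{316 - \frac{8}{25}} \cdot 856 = -41709 - \frac{1}{\frac{7892}{25}} \cdot 856 = -41709 - \frac{25}{7892} \cdot 856 = -41709 - \frac{5350}{1973} = - \frac{82297207}{1973}$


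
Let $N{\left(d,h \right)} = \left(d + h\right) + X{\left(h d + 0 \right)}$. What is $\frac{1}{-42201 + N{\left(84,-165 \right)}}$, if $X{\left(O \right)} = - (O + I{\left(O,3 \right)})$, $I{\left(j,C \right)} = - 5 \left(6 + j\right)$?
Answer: $- \frac{1}{97692} \approx -1.0236 \cdot 10^{-5}$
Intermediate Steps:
$I{\left(j,C \right)} = -30 - 5 j$
$X{\left(O \right)} = 30 + 4 O$ ($X{\left(O \right)} = - (O - \left(30 + 5 O\right)) = - (-30 - 4 O) = 30 + 4 O$)
$N{\left(d,h \right)} = 30 + d + h + 4 d h$ ($N{\left(d,h \right)} = \left(d + h\right) + \left(30 + 4 \left(h d + 0\right)\right) = \left(d + h\right) + \left(30 + 4 \left(d h + 0\right)\right) = \left(d + h\right) + \left(30 + 4 d h\right) = 30 + d + h + 4 d h$)
$\frac{1}{-42201 + N{\left(84,-165 \right)}} = \frac{1}{-42201 + \left(30 + 84 - 165 + 4 \cdot 84 \left(-165\right)\right)} = \frac{1}{-42201 + \left(30 + 84 - 165 - 55440\right)} = \frac{1}{-42201 - 55491} = \frac{1}{-97692} = - \frac{1}{97692}$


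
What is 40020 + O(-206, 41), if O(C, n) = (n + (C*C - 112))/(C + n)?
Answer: 1312187/33 ≈ 39763.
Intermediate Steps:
O(C, n) = (-112 + n + C²)/(C + n) (O(C, n) = (n + (C² - 112))/(C + n) = (n + (-112 + C²))/(C + n) = (-112 + n + C²)/(C + n))
40020 + O(-206, 41) = 40020 + (-112 + 41 + (-206)²)/(-206 + 41) = 40020 + (-112 + 41 + 42436)/(-165) = 40020 - 1/165*42365 = 40020 - 8473/33 = 1312187/33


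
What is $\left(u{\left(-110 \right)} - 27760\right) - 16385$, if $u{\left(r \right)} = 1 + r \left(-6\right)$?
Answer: $-43484$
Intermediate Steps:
$u{\left(r \right)} = 1 - 6 r$
$\left(u{\left(-110 \right)} - 27760\right) - 16385 = \left(\left(1 - -660\right) - 27760\right) - 16385 = \left(\left(1 + 660\right) - 27760\right) - 16385 = \left(661 - 27760\right) - 16385 = -27099 - 16385 = -43484$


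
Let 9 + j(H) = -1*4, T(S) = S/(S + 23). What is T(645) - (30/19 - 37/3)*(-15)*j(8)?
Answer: 26628715/12692 ≈ 2098.1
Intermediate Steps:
T(S) = S/(23 + S)
j(H) = -13 (j(H) = -9 - 1*4 = -9 - 4 = -13)
T(645) - (30/19 - 37/3)*(-15)*j(8) = 645/(23 + 645) - (30/19 - 37/3)*(-15)*(-13) = 645/668 - (30*(1/19) - 37*⅓)*(-15)*(-13) = 645*(1/668) - (30/19 - 37/3)*(-15)*(-13) = 645/668 - (-613/57*(-15))*(-13) = 645/668 - 3065*(-13)/19 = 645/668 - 1*(-39845/19) = 645/668 + 39845/19 = 26628715/12692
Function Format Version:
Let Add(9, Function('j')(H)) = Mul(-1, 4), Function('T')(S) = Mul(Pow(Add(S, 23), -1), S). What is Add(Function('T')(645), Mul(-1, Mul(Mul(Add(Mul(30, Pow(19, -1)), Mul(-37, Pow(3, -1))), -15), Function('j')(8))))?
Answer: Rational(26628715, 12692) ≈ 2098.1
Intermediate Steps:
Function('T')(S) = Mul(S, Pow(Add(23, S), -1)) (Function('T')(S) = Mul(Pow(Add(23, S), -1), S) = Mul(S, Pow(Add(23, S), -1)))
Function('j')(H) = -13 (Function('j')(H) = Add(-9, Mul(-1, 4)) = Add(-9, -4) = -13)
Add(Function('T')(645), Mul(-1, Mul(Mul(Add(Mul(30, Pow(19, -1)), Mul(-37, Pow(3, -1))), -15), Function('j')(8)))) = Add(Mul(645, Pow(Add(23, 645), -1)), Mul(-1, Mul(Mul(Add(Mul(30, Pow(19, -1)), Mul(-37, Pow(3, -1))), -15), -13))) = Add(Mul(645, Pow(668, -1)), Mul(-1, Mul(Mul(Add(Mul(30, Rational(1, 19)), Mul(-37, Rational(1, 3))), -15), -13))) = Add(Mul(645, Rational(1, 668)), Mul(-1, Mul(Mul(Add(Rational(30, 19), Rational(-37, 3)), -15), -13))) = Add(Rational(645, 668), Mul(-1, Mul(Mul(Rational(-613, 57), -15), -13))) = Add(Rational(645, 668), Mul(-1, Mul(Rational(3065, 19), -13))) = Add(Rational(645, 668), Mul(-1, Rational(-39845, 19))) = Add(Rational(645, 668), Rational(39845, 19)) = Rational(26628715, 12692)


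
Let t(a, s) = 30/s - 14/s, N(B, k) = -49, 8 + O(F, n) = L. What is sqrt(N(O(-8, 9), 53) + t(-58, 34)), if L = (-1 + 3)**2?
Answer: 5*I*sqrt(561)/17 ≈ 6.9663*I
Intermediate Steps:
L = 4 (L = 2**2 = 4)
O(F, n) = -4 (O(F, n) = -8 + 4 = -4)
t(a, s) = 16/s
sqrt(N(O(-8, 9), 53) + t(-58, 34)) = sqrt(-49 + 16/34) = sqrt(-49 + 16*(1/34)) = sqrt(-49 + 8/17) = sqrt(-825/17) = 5*I*sqrt(561)/17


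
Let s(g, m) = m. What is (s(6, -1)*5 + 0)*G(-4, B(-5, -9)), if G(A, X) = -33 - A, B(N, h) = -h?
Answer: 145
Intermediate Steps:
(s(6, -1)*5 + 0)*G(-4, B(-5, -9)) = (-1*5 + 0)*(-33 - 1*(-4)) = (-5 + 0)*(-33 + 4) = -5*(-29) = 145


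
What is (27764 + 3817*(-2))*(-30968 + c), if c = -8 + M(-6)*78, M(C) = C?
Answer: -632967720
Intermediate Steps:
c = -476 (c = -8 - 6*78 = -8 - 468 = -476)
(27764 + 3817*(-2))*(-30968 + c) = (27764 + 3817*(-2))*(-30968 - 476) = (27764 - 7634)*(-31444) = 20130*(-31444) = -632967720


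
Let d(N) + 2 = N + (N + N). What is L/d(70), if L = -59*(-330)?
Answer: 9735/104 ≈ 93.606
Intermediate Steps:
d(N) = -2 + 3*N (d(N) = -2 + (N + (N + N)) = -2 + (N + 2*N) = -2 + 3*N)
L = 19470
L/d(70) = 19470/(-2 + 3*70) = 19470/(-2 + 210) = 19470/208 = 19470*(1/208) = 9735/104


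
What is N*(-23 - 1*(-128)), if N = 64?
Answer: 6720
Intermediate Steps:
N*(-23 - 1*(-128)) = 64*(-23 - 1*(-128)) = 64*(-23 + 128) = 64*105 = 6720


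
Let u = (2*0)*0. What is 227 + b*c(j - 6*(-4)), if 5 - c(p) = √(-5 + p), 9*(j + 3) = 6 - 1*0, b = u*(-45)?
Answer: 227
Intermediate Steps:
u = 0 (u = 0*0 = 0)
b = 0 (b = 0*(-45) = 0)
j = -7/3 (j = -3 + (6 - 1*0)/9 = -3 + (6 + 0)/9 = -3 + (⅑)*6 = -3 + ⅔ = -7/3 ≈ -2.3333)
c(p) = 5 - √(-5 + p)
227 + b*c(j - 6*(-4)) = 227 + 0*(5 - √(-5 + (-7/3 - 6*(-4)))) = 227 + 0*(5 - √(-5 + (-7/3 - 1*(-24)))) = 227 + 0*(5 - √(-5 + (-7/3 + 24))) = 227 + 0*(5 - √(-5 + 65/3)) = 227 + 0*(5 - √(50/3)) = 227 + 0*(5 - 5*√6/3) = 227 + 0 = 227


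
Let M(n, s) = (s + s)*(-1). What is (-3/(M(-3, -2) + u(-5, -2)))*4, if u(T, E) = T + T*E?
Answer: -4/3 ≈ -1.3333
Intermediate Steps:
M(n, s) = -2*s (M(n, s) = (2*s)*(-1) = -2*s)
u(T, E) = T + E*T
(-3/(M(-3, -2) + u(-5, -2)))*4 = (-3/(-2*(-2) - 5*(1 - 2)))*4 = (-3/(4 - 5*(-1)))*4 = (-3/(4 + 5))*4 = (-3/9)*4 = ((⅑)*(-3))*4 = -⅓*4 = -4/3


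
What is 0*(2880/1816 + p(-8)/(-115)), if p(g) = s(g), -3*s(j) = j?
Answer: 0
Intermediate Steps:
s(j) = -j/3
p(g) = -g/3
0*(2880/1816 + p(-8)/(-115)) = 0*(2880/1816 - 1/3*(-8)/(-115)) = 0*(2880*(1/1816) + (8/3)*(-1/115)) = 0*(360/227 - 8/345) = 0*(122384/78315) = 0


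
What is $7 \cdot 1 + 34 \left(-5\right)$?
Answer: $-163$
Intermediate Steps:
$7 \cdot 1 + 34 \left(-5\right) = 7 - 170 = -163$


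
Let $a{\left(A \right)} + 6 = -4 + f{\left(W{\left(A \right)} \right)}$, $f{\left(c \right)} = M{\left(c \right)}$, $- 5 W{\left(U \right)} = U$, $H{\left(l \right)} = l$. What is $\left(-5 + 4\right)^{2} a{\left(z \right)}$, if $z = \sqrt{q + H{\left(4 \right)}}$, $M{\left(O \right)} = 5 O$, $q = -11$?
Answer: $-10 - i \sqrt{7} \approx -10.0 - 2.6458 i$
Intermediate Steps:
$W{\left(U \right)} = - \frac{U}{5}$
$f{\left(c \right)} = 5 c$
$z = i \sqrt{7}$ ($z = \sqrt{-11 + 4} = \sqrt{-7} = i \sqrt{7} \approx 2.6458 i$)
$a{\left(A \right)} = -10 - A$ ($a{\left(A \right)} = -6 + \left(-4 + 5 \left(- \frac{A}{5}\right)\right) = -6 - \left(4 + A\right) = -10 - A$)
$\left(-5 + 4\right)^{2} a{\left(z \right)} = \left(-5 + 4\right)^{2} \left(-10 - i \sqrt{7}\right) = \left(-1\right)^{2} \left(-10 - i \sqrt{7}\right) = 1 \left(-10 - i \sqrt{7}\right) = -10 - i \sqrt{7}$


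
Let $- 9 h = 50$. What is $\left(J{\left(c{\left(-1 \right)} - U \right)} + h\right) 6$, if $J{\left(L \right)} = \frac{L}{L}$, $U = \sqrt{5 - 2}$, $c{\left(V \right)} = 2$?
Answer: $- \frac{82}{3} \approx -27.333$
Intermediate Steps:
$U = \sqrt{3} \approx 1.732$
$J{\left(L \right)} = 1$
$h = - \frac{50}{9}$ ($h = \left(- \frac{1}{9}\right) 50 = - \frac{50}{9} \approx -5.5556$)
$\left(J{\left(c{\left(-1 \right)} - U \right)} + h\right) 6 = \left(1 - \frac{50}{9}\right) 6 = \left(- \frac{41}{9}\right) 6 = - \frac{82}{3}$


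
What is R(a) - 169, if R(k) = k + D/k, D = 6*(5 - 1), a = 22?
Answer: -1605/11 ≈ -145.91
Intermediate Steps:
D = 24 (D = 6*4 = 24)
R(k) = k + 24/k
R(a) - 169 = (22 + 24/22) - 169 = (22 + 24*(1/22)) - 169 = (22 + 12/11) - 169 = 254/11 - 169 = -1605/11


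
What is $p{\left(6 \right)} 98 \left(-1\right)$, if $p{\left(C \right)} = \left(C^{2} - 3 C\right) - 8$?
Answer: $-980$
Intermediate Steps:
$p{\left(C \right)} = -8 + C^{2} - 3 C$
$p{\left(6 \right)} 98 \left(-1\right) = \left(-8 + 6^{2} - 18\right) 98 \left(-1\right) = \left(-8 + 36 - 18\right) 98 \left(-1\right) = 10 \cdot 98 \left(-1\right) = 980 \left(-1\right) = -980$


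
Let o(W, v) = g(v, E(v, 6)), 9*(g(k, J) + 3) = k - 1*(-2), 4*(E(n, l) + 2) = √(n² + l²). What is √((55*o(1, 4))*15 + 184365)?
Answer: 2*√45610 ≈ 427.13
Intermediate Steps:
E(n, l) = -2 + √(l² + n²)/4 (E(n, l) = -2 + √(n² + l²)/4 = -2 + √(l² + n²)/4)
g(k, J) = -25/9 + k/9 (g(k, J) = -3 + (k - 1*(-2))/9 = -3 + (k + 2)/9 = -3 + (2 + k)/9 = -3 + (2/9 + k/9) = -25/9 + k/9)
o(W, v) = -25/9 + v/9
√((55*o(1, 4))*15 + 184365) = √((55*(-25/9 + (⅑)*4))*15 + 184365) = √((55*(-25/9 + 4/9))*15 + 184365) = √((55*(-7/3))*15 + 184365) = √(-385/3*15 + 184365) = √(-1925 + 184365) = √182440 = 2*√45610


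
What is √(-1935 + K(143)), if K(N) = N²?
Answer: √18514 ≈ 136.07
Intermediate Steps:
√(-1935 + K(143)) = √(-1935 + 143²) = √(-1935 + 20449) = √18514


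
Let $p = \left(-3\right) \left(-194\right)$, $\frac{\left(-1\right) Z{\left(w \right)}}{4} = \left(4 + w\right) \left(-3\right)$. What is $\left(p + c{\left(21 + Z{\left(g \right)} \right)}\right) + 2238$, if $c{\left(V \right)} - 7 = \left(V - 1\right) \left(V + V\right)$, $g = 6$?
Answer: $42307$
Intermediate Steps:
$Z{\left(w \right)} = 48 + 12 w$ ($Z{\left(w \right)} = - 4 \left(4 + w\right) \left(-3\right) = - 4 \left(-12 - 3 w\right) = 48 + 12 w$)
$p = 582$
$c{\left(V \right)} = 7 + 2 V \left(-1 + V\right)$ ($c{\left(V \right)} = 7 + \left(V - 1\right) \left(V + V\right) = 7 + \left(-1 + V\right) 2 V = 7 + 2 V \left(-1 + V\right)$)
$\left(p + c{\left(21 + Z{\left(g \right)} \right)}\right) + 2238 = \left(582 + \left(7 - 2 \left(21 + \left(48 + 12 \cdot 6\right)\right) + 2 \left(21 + \left(48 + 12 \cdot 6\right)\right)^{2}\right)\right) + 2238 = \left(582 + \left(7 - 2 \left(21 + \left(48 + 72\right)\right) + 2 \left(21 + \left(48 + 72\right)\right)^{2}\right)\right) + 2238 = \left(582 + \left(7 - 2 \left(21 + 120\right) + 2 \left(21 + 120\right)^{2}\right)\right) + 2238 = \left(582 + \left(7 - 282 + 2 \cdot 141^{2}\right)\right) + 2238 = \left(582 + \left(7 - 282 + 2 \cdot 19881\right)\right) + 2238 = \left(582 + \left(7 - 282 + 39762\right)\right) + 2238 = \left(582 + 39487\right) + 2238 = 40069 + 2238 = 42307$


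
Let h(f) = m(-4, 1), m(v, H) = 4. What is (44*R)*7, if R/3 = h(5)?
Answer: 3696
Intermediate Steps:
h(f) = 4
R = 12 (R = 3*4 = 12)
(44*R)*7 = (44*12)*7 = 528*7 = 3696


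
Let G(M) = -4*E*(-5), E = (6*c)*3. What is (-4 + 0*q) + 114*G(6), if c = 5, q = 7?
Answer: 205196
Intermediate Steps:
E = 90 (E = (6*5)*3 = 30*3 = 90)
G(M) = 1800 (G(M) = -4*90*(-5) = -360*(-5) = 1800)
(-4 + 0*q) + 114*G(6) = (-4 + 0*7) + 114*1800 = (-4 + 0) + 205200 = -4 + 205200 = 205196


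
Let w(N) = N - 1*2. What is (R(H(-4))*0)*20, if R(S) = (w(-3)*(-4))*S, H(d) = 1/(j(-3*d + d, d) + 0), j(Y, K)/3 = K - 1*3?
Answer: 0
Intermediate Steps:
w(N) = -2 + N (w(N) = N - 2 = -2 + N)
j(Y, K) = -9 + 3*K (j(Y, K) = 3*(K - 1*3) = 3*(K - 3) = 3*(-3 + K) = -9 + 3*K)
H(d) = 1/(-9 + 3*d) (H(d) = 1/((-9 + 3*d) + 0) = 1/(-9 + 3*d))
R(S) = 20*S (R(S) = ((-2 - 3)*(-4))*S = (-5*(-4))*S = 20*S)
(R(H(-4))*0)*20 = ((20*(1/(3*(-3 - 4))))*0)*20 = ((20*((⅓)/(-7)))*0)*20 = ((20*((⅓)*(-⅐)))*0)*20 = ((20*(-1/21))*0)*20 = -20/21*0*20 = 0*20 = 0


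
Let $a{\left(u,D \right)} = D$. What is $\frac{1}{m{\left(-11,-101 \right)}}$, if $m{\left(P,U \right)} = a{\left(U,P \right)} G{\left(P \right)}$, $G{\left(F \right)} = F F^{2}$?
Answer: $\frac{1}{14641} \approx 6.8301 \cdot 10^{-5}$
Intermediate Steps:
$G{\left(F \right)} = F^{3}$
$m{\left(P,U \right)} = P^{4}$ ($m{\left(P,U \right)} = P P^{3} = P^{4}$)
$\frac{1}{m{\left(-11,-101 \right)}} = \frac{1}{\left(-11\right)^{4}} = \frac{1}{14641}$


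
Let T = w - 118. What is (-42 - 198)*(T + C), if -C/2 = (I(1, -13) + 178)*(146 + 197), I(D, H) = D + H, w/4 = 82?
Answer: 27279840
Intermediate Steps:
w = 328 (w = 4*82 = 328)
T = 210 (T = 328 - 118 = 210)
C = -113876 (C = -2*((1 - 13) + 178)*(146 + 197) = -2*(-12 + 178)*343 = -332*343 = -2*56938 = -113876)
(-42 - 198)*(T + C) = (-42 - 198)*(210 - 113876) = -240*(-113666) = 27279840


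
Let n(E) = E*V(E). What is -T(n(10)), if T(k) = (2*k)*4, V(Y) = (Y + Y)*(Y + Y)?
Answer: -32000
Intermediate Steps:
V(Y) = 4*Y**2 (V(Y) = (2*Y)*(2*Y) = 4*Y**2)
n(E) = 4*E**3 (n(E) = E*(4*E**2) = 4*E**3)
T(k) = 8*k
-T(n(10)) = -8*4*10**3 = -8*4*1000 = -8*4000 = -1*32000 = -32000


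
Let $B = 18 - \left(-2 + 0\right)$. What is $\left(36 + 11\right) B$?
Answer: $940$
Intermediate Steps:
$B = 20$ ($B = 18 - -2 = 18 + 2 = 20$)
$\left(36 + 11\right) B = \left(36 + 11\right) 20 = 47 \cdot 20 = 940$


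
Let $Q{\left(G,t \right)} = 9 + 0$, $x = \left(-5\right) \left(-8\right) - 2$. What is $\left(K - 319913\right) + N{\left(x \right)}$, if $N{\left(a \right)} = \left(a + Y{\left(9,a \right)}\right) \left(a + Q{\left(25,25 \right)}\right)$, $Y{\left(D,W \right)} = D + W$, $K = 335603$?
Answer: $19685$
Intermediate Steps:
$x = 38$ ($x = 40 - 2 = 38$)
$Q{\left(G,t \right)} = 9$
$N{\left(a \right)} = \left(9 + a\right) \left(9 + 2 a\right)$ ($N{\left(a \right)} = \left(a + \left(9 + a\right)\right) \left(a + 9\right) = \left(9 + 2 a\right) \left(9 + a\right) = \left(9 + a\right) \left(9 + 2 a\right)$)
$\left(K - 319913\right) + N{\left(x \right)} = \left(335603 - 319913\right) + \left(81 + 2 \cdot 38^{2} + 27 \cdot 38\right) = 15690 + \left(81 + 2 \cdot 1444 + 1026\right) = 15690 + \left(81 + 2888 + 1026\right) = 15690 + 3995 = 19685$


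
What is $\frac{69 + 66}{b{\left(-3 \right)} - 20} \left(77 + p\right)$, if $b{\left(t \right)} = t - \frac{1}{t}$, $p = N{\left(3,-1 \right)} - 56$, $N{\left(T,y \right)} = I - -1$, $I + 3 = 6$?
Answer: $- \frac{10125}{68} \approx -148.9$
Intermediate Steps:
$I = 3$ ($I = -3 + 6 = 3$)
$N{\left(T,y \right)} = 4$ ($N{\left(T,y \right)} = 3 - -1 = 3 + 1 = 4$)
$p = -52$ ($p = 4 - 56 = -52$)
$\frac{69 + 66}{b{\left(-3 \right)} - 20} \left(77 + p\right) = \frac{69 + 66}{\left(-3 - \frac{1}{-3}\right) - 20} \left(77 - 52\right) = \frac{135}{\left(-3 - - \frac{1}{3}\right) - 20} \cdot 25 = \frac{135}{\left(-3 + \frac{1}{3}\right) - 20} \cdot 25 = \frac{135}{- \frac{8}{3} - 20} \cdot 25 = \frac{135}{- \frac{68}{3}} \cdot 25 = 135 \left(- \frac{3}{68}\right) 25 = \left(- \frac{405}{68}\right) 25 = - \frac{10125}{68}$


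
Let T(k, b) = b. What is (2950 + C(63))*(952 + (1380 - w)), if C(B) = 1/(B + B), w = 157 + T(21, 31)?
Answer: 398463472/63 ≈ 6.3248e+6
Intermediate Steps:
w = 188 (w = 157 + 31 = 188)
C(B) = 1/(2*B)
(2950 + C(63))*(952 + (1380 - w)) = (2950 + (½)/63)*(952 + (1380 - 1*188)) = (2950 + (½)*(1/63))*(952 + (1380 - 188)) = (2950 + 1/126)*(952 + 1192) = (371701/126)*2144 = 398463472/63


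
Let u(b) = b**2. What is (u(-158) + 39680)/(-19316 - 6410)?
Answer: -32322/12863 ≈ -2.5128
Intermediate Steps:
(u(-158) + 39680)/(-19316 - 6410) = ((-158)**2 + 39680)/(-19316 - 6410) = (24964 + 39680)/(-25726) = 64644*(-1/25726) = -32322/12863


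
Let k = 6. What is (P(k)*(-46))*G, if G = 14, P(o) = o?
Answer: -3864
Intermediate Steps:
(P(k)*(-46))*G = (6*(-46))*14 = -276*14 = -3864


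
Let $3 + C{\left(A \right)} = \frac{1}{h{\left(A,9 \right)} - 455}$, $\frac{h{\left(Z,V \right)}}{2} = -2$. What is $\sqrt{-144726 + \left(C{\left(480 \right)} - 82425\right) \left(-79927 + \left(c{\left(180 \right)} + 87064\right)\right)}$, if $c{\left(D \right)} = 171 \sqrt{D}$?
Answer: $\frac{\sqrt{-1530515215005 - 219969509742 \sqrt{5}}}{51} \approx 27884.0 i$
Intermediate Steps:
$h{\left(Z,V \right)} = -4$ ($h{\left(Z,V \right)} = 2 \left(-2\right) = -4$)
$C{\left(A \right)} = - \frac{1378}{459}$ ($C{\left(A \right)} = -3 + \frac{1}{-4 - 455} = -3 + \frac{1}{-459} = -3 - \frac{1}{459} = - \frac{1378}{459}$)
$\sqrt{-144726 + \left(C{\left(480 \right)} - 82425\right) \left(-79927 + \left(c{\left(180 \right)} + 87064\right)\right)} = \sqrt{-144726 + \left(- \frac{1378}{459} - 82425\right) \left(-79927 + \left(171 \sqrt{180} + 87064\right)\right)} = \sqrt{-144726 + \left(- \frac{1378}{459} + \left(-114040 + 31615\right)\right) \left(-79927 + \left(171 \cdot 6 \sqrt{5} + 87064\right)\right)} = \sqrt{-144726 + \left(- \frac{1378}{459} - 82425\right) \left(-79927 + \left(1026 \sqrt{5} + 87064\right)\right)} = \sqrt{-144726 - \frac{37834453 \left(-79927 + \left(87064 + 1026 \sqrt{5}\right)\right)}{459}} = \sqrt{-144726 - \frac{37834453 \left(7137 + 1026 \sqrt{5}\right)}{459}} = \sqrt{-144726 - \left(\frac{30002721229}{51} + \frac{1437709214 \sqrt{5}}{17}\right)} = \sqrt{- \frac{30010102255}{51} - \frac{1437709214 \sqrt{5}}{17}}$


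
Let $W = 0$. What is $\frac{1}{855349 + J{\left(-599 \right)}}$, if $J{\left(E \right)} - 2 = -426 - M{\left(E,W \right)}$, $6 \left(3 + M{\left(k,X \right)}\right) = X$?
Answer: $\frac{1}{854928} \approx 1.1697 \cdot 10^{-6}$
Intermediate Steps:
$M{\left(k,X \right)} = -3 + \frac{X}{6}$
$J{\left(E \right)} = -421$ ($J{\left(E \right)} = 2 - \left(423 + 0\right) = 2 - 423 = -421$)
$\frac{1}{855349 + J{\left(-599 \right)}} = \frac{1}{855349 - 421} = \frac{1}{854928}$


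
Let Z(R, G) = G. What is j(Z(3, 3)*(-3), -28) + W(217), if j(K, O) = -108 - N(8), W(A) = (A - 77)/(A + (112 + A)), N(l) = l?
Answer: -4514/39 ≈ -115.74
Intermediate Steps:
W(A) = (-77 + A)/(112 + 2*A)
j(K, O) = -116 (j(K, O) = -108 - 1*8 = -108 - 8 = -116)
j(Z(3, 3)*(-3), -28) + W(217) = -116 + (-77 + 217)/(2*(56 + 217)) = -116 + (1/2)*140/273 = -116 + (1/2)*(1/273)*140 = -116 + 10/39 = -4514/39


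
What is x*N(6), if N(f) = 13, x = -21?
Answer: -273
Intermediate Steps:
x*N(6) = -21*13 = -273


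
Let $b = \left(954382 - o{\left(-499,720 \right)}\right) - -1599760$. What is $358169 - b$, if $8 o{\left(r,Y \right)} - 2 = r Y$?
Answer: $- \frac{8963531}{4} \approx -2.2409 \cdot 10^{6}$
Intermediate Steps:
$o{\left(r,Y \right)} = \frac{1}{4} + \frac{Y r}{8}$ ($o{\left(r,Y \right)} = \frac{1}{4} + \frac{r Y}{8} = \frac{1}{4} + \frac{Y r}{8}$)
$b = \frac{10396207}{4}$ ($b = \left(954382 - \left(\frac{1}{4} + \frac{1}{8} \cdot 720 \left(-499\right)\right)\right) - -1599760 = \left(954382 - \left(\frac{1}{4} - 44910\right)\right) + 1599760 = \left(954382 - - \frac{179639}{4}\right) + 1599760 = \left(954382 + \frac{179639}{4}\right) + 1599760 = \frac{3997167}{4} + 1599760 = \frac{10396207}{4} \approx 2.5991 \cdot 10^{6}$)
$358169 - b = 358169 - \frac{10396207}{4} = - \frac{8963531}{4}$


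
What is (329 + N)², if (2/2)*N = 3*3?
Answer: 114244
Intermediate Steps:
N = 9 (N = 3*3 = 9)
(329 + N)² = (329 + 9)² = 338² = 114244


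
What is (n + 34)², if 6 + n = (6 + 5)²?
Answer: 22201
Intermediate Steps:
n = 115 (n = -6 + (6 + 5)² = -6 + 11² = -6 + 121 = 115)
(n + 34)² = (115 + 34)² = 149² = 22201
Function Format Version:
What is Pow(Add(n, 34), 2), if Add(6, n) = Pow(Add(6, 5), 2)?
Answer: 22201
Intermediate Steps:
n = 115 (n = Add(-6, Pow(Add(6, 5), 2)) = Add(-6, Pow(11, 2)) = Add(-6, 121) = 115)
Pow(Add(n, 34), 2) = Pow(Add(115, 34), 2) = Pow(149, 2) = 22201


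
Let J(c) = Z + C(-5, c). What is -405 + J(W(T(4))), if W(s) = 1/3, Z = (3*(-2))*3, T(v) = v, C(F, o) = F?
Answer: -428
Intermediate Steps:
Z = -18 (Z = -6*3 = -18)
W(s) = ⅓
J(c) = -23 (J(c) = -18 - 5 = -23)
-405 + J(W(T(4))) = -405 - 23 = -428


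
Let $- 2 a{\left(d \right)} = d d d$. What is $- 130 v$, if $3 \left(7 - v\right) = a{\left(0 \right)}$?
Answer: $-910$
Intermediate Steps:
$a{\left(d \right)} = - \frac{d^{3}}{2}$ ($a{\left(d \right)} = - \frac{d d d}{2} = - \frac{d^{2} d}{2} = - \frac{d^{3}}{2}$)
$v = 7$ ($v = 7 - \frac{\left(- \frac{1}{2}\right) 0^{3}}{3} = 7 - \frac{\left(- \frac{1}{2}\right) 0}{3} = 7 - 0 = 7 + 0 = 7$)
$- 130 v = \left(-130\right) 7 = -910$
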